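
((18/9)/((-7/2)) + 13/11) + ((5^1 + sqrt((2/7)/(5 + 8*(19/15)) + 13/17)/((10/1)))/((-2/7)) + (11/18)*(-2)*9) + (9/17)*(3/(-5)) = -369233/13090 - sqrt(571784171)/77180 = -28.52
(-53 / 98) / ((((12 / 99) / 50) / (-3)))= 131175 / 196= 669.26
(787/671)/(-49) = -787/32879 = -0.02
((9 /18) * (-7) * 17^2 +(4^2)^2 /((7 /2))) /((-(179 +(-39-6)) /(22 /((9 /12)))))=96338 /469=205.41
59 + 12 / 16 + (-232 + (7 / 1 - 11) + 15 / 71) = -49995 / 284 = -176.04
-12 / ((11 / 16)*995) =-0.02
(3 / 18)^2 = 1 / 36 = 0.03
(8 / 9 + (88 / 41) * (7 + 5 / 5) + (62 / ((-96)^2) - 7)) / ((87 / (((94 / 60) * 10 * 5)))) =9.96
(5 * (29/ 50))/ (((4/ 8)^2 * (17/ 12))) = 696/ 85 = 8.19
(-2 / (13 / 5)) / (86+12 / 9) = -15 / 1703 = -0.01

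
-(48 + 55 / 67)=-3271 / 67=-48.82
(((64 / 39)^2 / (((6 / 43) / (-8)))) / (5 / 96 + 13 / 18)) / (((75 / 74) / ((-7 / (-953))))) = -11677990912 / 8081034975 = -1.45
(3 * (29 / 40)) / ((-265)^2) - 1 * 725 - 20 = -2092704913 / 2809000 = -745.00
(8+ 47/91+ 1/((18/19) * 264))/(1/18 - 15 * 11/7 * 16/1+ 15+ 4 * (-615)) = -0.00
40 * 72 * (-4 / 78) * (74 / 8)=-17760 / 13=-1366.15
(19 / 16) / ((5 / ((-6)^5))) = -9234 / 5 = -1846.80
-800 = -800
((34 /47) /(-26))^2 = 0.00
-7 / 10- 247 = -247.70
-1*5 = -5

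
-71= -71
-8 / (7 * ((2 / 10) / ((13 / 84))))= -130 / 147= -0.88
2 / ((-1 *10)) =-1 / 5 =-0.20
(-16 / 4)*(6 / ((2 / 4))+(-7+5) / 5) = -232 / 5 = -46.40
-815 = -815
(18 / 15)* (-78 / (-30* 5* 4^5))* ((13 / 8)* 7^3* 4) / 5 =0.27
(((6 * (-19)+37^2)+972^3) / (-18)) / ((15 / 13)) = -11938306939 / 270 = -44215951.63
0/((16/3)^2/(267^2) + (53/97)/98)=0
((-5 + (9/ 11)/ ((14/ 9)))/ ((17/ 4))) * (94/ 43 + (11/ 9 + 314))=-15388126/ 46053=-334.14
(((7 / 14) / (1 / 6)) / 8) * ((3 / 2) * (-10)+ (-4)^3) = -237 / 8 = -29.62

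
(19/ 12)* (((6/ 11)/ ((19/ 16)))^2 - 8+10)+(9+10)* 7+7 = 1979449/ 13794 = 143.50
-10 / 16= -5 / 8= -0.62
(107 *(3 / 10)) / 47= 321 / 470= 0.68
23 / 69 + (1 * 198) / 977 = 1571 / 2931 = 0.54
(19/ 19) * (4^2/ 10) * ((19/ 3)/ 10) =76/ 75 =1.01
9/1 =9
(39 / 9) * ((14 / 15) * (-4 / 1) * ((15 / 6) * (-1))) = 364 / 9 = 40.44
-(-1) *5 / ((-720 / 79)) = -79 / 144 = -0.55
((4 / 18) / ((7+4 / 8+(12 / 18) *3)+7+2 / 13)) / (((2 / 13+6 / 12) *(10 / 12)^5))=1168128 / 23003125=0.05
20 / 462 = 10 / 231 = 0.04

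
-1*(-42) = 42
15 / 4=3.75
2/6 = 1/3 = 0.33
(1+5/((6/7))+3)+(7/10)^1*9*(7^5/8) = 3178883/240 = 13245.35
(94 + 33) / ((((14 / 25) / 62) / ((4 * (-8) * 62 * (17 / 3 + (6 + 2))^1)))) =-8006283200 / 21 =-381251580.95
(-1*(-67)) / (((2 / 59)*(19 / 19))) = 3953 / 2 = 1976.50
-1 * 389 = -389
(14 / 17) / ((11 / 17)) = 14 / 11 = 1.27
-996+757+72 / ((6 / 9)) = -131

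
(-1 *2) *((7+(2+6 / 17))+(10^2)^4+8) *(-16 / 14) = 228571468.24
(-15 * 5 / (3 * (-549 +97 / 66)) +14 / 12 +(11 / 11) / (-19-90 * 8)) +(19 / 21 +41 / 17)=28776098975 / 6355847834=4.53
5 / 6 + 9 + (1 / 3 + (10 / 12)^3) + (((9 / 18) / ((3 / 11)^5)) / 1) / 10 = 426547 / 9720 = 43.88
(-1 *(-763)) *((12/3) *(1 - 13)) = -36624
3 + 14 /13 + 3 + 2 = 118 /13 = 9.08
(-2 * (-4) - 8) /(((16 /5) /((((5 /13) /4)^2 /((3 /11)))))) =0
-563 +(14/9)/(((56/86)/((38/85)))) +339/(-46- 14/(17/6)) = -376683043/662490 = -568.59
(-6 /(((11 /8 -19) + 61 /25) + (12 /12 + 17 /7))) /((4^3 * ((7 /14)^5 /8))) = 33600 /16459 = 2.04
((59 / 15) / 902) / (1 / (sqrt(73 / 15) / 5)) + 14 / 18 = 59 * sqrt(1095) / 1014750 + 7 / 9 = 0.78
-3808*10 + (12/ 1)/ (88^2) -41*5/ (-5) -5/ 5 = -73645437/ 1936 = -38040.00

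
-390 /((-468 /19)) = 95 /6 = 15.83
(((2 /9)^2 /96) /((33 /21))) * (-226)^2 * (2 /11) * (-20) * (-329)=588140140 /29403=20002.73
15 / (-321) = -5 / 107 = -0.05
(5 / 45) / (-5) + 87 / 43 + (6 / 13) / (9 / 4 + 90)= 2068936 / 1031355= 2.01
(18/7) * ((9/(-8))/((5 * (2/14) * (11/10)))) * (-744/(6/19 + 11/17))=9732636/3421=2844.97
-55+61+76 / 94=320 / 47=6.81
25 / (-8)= -3.12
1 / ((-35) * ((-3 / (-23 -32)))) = -11 / 21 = -0.52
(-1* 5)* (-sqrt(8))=10* sqrt(2)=14.14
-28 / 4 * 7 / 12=-49 / 12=-4.08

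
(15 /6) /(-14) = -5 /28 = -0.18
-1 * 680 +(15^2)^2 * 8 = 404320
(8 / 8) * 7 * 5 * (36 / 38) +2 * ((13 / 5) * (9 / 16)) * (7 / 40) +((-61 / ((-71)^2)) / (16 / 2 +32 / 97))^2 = 66333041079851629 / 1970106639895600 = 33.67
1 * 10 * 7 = 70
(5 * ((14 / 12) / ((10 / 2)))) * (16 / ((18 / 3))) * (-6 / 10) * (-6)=56 / 5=11.20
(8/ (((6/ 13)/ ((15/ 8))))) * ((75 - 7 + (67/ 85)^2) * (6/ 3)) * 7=45116799/ 1445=31222.70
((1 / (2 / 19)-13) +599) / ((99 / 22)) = 397 / 3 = 132.33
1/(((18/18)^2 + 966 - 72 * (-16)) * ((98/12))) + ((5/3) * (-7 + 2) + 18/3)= -726799/311493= -2.33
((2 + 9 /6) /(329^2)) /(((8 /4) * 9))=1 /556668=0.00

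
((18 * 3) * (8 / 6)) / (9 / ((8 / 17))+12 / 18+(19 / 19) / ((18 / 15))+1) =576 / 173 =3.33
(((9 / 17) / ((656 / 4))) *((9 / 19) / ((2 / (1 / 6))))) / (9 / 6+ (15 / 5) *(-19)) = -9 / 3919928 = -0.00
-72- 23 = -95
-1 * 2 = -2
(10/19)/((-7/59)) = -590/133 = -4.44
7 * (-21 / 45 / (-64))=49 / 960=0.05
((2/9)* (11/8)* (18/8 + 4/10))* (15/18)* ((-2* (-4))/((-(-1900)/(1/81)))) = 583/16621200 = 0.00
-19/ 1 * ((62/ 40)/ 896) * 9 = -5301/ 17920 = -0.30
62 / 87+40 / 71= 1.28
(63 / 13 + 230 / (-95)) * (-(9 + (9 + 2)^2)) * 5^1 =-29950 / 19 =-1576.32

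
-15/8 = -1.88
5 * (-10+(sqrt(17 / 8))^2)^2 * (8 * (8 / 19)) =1044.47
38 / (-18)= -19 / 9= -2.11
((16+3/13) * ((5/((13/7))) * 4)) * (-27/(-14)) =56970/169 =337.10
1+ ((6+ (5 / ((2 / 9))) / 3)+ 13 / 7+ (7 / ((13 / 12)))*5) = 8857 / 182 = 48.66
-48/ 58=-0.83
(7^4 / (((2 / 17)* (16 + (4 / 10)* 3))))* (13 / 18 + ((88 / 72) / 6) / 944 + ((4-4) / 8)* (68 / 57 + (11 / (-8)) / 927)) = 7515838295 / 8767872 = 857.20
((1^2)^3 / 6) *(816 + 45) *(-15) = -4305 / 2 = -2152.50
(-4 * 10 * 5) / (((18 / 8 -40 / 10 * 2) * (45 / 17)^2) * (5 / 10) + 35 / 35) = 462400 / 44263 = 10.45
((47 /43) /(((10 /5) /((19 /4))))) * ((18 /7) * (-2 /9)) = -893 /602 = -1.48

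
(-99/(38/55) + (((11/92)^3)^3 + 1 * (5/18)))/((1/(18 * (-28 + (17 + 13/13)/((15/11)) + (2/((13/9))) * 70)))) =-30818158684375887203100731/145779820914724372480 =-211402.09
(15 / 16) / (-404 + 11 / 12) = -45 / 19348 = -0.00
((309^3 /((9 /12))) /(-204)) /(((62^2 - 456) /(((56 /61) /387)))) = -0.14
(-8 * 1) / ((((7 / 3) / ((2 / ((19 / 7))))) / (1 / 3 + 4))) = -208 / 19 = -10.95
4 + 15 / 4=31 / 4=7.75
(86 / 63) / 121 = 86 / 7623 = 0.01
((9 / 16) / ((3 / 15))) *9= 405 / 16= 25.31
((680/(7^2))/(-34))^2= 400/2401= 0.17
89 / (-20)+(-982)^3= -18939323449 / 20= -946966172.45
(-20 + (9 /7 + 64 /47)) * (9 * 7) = -51381 /47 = -1093.21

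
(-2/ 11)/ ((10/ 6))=-6/ 55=-0.11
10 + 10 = 20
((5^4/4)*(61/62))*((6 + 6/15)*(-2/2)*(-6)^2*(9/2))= -4941000/31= -159387.10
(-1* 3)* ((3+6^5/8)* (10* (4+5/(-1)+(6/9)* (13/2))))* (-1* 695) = 67762500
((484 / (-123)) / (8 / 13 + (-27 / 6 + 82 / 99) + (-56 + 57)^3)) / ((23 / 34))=14119248 / 4991299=2.83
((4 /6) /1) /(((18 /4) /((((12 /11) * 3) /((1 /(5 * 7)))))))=560 /33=16.97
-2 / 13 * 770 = -118.46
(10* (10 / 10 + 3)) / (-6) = -20 / 3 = -6.67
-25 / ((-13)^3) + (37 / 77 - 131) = -22077925 / 169169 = -130.51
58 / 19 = 3.05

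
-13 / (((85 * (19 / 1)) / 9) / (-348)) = 40716 / 1615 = 25.21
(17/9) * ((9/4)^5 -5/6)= 2967979/27648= 107.35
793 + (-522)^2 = 273277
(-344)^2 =118336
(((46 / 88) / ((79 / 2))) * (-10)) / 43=-115 / 37367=-0.00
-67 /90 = -0.74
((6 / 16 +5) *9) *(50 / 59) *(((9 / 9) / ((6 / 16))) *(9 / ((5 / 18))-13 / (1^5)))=125130 / 59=2120.85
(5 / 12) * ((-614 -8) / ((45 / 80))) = -12440 / 27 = -460.74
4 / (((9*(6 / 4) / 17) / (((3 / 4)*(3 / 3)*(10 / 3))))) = 340 / 27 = 12.59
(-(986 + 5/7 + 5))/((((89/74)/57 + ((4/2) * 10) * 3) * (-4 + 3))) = 29281356/1772183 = 16.52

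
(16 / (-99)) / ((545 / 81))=-144 / 5995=-0.02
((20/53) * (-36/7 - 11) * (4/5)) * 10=-18080/371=-48.73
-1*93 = -93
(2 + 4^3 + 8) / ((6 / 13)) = 481 / 3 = 160.33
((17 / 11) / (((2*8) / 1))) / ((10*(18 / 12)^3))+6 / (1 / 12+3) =428309 / 219780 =1.95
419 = 419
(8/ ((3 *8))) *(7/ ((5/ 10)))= 14/ 3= 4.67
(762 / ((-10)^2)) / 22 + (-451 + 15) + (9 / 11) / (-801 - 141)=-435.65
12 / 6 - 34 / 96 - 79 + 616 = 25855 / 48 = 538.65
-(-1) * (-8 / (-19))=8 / 19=0.42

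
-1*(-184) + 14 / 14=185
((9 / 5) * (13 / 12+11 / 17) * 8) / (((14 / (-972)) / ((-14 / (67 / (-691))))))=-1422558936 / 5695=-249790.86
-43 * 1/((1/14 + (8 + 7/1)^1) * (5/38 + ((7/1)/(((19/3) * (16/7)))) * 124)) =-45752/963637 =-0.05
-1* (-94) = 94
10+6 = 16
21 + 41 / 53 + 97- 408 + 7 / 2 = -30287 / 106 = -285.73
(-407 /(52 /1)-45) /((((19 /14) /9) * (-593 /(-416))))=-2768976 /11267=-245.76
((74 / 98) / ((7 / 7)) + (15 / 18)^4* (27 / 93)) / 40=195793 / 8749440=0.02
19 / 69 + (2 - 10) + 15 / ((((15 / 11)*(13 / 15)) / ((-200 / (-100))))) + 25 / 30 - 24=-3293 / 598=-5.51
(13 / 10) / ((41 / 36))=1.14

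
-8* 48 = -384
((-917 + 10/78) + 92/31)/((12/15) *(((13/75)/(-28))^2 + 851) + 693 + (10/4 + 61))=-2030272125000/3193015916857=-0.64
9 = 9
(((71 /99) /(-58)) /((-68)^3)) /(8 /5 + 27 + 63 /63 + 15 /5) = 355 /294291372672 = 0.00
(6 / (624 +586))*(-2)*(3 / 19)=-18 / 11495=-0.00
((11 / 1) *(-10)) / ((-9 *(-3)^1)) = -110 / 27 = -4.07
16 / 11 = 1.45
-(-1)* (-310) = -310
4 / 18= 2 / 9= 0.22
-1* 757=-757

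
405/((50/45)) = 729/2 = 364.50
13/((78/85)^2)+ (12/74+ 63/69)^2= 5624173525/338926068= 16.59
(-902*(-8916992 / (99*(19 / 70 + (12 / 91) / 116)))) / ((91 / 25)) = 5301151744000 / 64737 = 81887510.14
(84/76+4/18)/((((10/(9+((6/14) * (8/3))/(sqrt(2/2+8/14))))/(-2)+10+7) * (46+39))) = 5758763/6061501980 - 227 * sqrt(77)/606150198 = 0.00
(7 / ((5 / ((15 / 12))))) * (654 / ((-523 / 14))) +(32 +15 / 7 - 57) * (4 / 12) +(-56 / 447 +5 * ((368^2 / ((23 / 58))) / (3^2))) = 931244949371 / 4909401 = 189686.06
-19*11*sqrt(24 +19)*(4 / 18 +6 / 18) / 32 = -23.79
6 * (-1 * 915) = -5490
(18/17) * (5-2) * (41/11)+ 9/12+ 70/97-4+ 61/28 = 11.49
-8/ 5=-1.60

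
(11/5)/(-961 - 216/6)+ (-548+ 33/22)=-5448627/9970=-546.50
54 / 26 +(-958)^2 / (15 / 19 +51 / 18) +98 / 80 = 253332.83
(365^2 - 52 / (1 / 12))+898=133499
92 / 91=1.01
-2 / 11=-0.18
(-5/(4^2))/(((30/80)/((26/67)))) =-65/201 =-0.32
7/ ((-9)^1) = -7/ 9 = -0.78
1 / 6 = 0.17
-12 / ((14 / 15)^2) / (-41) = 675 / 2009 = 0.34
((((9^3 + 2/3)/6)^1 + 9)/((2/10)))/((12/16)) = 23510/27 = 870.74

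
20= 20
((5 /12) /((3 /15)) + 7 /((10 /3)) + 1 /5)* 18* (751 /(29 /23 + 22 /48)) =163540764 /4745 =34465.91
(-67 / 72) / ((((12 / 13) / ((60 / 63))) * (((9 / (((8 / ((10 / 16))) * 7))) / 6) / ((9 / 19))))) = -13936 / 513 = -27.17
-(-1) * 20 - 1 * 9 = 11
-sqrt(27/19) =-3 * sqrt(57)/19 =-1.19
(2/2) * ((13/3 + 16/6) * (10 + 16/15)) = 1162/15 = 77.47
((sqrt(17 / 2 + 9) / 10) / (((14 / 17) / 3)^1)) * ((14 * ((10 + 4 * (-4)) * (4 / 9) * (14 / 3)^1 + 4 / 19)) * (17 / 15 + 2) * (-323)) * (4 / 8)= 7103909 * sqrt(70) / 450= 132079.04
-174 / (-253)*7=1218 / 253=4.81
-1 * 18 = -18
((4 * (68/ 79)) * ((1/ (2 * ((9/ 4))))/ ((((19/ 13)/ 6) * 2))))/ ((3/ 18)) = 9.42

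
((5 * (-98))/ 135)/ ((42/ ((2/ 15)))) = -14/ 1215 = -0.01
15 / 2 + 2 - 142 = -265 / 2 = -132.50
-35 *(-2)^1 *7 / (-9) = -490 / 9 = -54.44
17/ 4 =4.25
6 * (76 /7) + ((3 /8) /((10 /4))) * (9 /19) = 173469 /2660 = 65.21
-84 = -84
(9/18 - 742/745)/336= -739/500640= -0.00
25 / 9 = 2.78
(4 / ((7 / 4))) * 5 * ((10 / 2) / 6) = 200 / 21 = 9.52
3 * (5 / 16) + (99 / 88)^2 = 141 / 64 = 2.20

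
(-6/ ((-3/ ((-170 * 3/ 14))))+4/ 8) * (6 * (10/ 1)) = -30390/ 7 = -4341.43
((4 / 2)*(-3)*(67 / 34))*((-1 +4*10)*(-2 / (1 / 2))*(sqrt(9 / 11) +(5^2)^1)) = 47780.15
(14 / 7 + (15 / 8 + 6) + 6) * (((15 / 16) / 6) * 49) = 31115 / 256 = 121.54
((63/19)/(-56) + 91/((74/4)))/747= 27331/4201128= 0.01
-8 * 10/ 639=-80/ 639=-0.13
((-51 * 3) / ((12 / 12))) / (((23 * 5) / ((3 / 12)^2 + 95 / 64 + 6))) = -3213 / 320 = -10.04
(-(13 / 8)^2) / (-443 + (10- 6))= 0.01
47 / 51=0.92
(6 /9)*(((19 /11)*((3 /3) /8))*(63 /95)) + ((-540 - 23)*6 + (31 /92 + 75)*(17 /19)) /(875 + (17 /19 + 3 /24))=-4102363 /1113660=-3.68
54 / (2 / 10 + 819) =135 / 2048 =0.07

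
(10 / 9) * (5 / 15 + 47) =52.59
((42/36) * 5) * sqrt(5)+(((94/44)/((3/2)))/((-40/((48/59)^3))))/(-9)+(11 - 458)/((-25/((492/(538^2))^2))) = 645287273709767/295731678861481225+35 * sqrt(5)/6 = 13.05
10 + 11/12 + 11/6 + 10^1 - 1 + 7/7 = 91/4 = 22.75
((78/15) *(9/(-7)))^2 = 54756/1225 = 44.70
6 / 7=0.86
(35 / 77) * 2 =10 / 11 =0.91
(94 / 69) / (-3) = -94 / 207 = -0.45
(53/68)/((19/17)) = 53/76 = 0.70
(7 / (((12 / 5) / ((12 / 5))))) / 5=7 / 5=1.40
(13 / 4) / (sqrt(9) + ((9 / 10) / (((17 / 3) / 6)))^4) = 678608125 / 798594384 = 0.85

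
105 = 105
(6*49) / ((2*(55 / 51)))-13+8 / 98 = 332538 / 2695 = 123.39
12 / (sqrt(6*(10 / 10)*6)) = 2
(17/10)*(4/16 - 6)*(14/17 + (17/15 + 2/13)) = -160931/7800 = -20.63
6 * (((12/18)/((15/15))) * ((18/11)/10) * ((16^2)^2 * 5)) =2359296/11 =214481.45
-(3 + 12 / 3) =-7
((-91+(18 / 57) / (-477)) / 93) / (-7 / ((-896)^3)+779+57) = -28250183041024 / 24136035739126137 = -0.00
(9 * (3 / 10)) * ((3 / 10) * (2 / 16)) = 81 / 800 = 0.10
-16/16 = -1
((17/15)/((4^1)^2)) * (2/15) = 17/1800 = 0.01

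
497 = 497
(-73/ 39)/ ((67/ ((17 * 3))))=-1241/ 871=-1.42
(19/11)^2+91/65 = 2652/605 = 4.38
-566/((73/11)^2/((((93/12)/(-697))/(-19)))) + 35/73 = 66610197/141143894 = 0.47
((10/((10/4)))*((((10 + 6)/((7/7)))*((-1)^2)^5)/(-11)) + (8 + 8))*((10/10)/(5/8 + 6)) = 896/583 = 1.54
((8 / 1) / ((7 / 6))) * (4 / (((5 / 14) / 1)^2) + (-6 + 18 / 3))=5376 / 25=215.04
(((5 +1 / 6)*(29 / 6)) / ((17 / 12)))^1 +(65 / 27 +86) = 106.03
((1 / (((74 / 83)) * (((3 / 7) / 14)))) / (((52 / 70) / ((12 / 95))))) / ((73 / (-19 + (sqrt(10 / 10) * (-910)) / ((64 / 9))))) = -133889707 / 10674352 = -12.54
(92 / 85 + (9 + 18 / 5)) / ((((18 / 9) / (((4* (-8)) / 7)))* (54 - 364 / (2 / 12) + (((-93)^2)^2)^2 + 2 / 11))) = -204688 / 36624629442562934885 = -0.00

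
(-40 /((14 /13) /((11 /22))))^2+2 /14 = 16907 /49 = 345.04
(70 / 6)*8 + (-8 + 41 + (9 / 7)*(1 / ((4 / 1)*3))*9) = 10693 / 84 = 127.30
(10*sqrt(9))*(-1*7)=-210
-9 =-9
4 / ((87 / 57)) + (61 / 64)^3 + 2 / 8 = 28405937 / 7602176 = 3.74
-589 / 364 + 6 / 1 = 1595 / 364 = 4.38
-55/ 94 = -0.59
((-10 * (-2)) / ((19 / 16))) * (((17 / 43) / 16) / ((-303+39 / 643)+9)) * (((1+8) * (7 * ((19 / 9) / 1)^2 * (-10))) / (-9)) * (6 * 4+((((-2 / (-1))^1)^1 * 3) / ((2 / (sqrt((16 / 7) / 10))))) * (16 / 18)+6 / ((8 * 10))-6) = -1751856715 / 219432483-132920960 * sqrt(70) / 1974892347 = -8.55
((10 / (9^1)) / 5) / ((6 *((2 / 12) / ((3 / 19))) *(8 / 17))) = 0.07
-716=-716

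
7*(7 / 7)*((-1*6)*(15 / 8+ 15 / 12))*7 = -3675 / 4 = -918.75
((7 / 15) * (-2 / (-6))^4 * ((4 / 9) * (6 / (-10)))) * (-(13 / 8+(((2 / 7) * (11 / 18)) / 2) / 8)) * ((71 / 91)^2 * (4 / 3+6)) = 91438699 / 8149746150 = 0.01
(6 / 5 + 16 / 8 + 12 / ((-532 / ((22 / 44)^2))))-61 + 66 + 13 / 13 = 24457 / 2660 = 9.19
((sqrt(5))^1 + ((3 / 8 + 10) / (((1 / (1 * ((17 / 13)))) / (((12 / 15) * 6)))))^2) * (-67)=-1200525363 / 4225-67 * sqrt(5)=-284297.83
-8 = -8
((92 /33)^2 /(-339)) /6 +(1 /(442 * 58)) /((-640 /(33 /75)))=-1735877014643 /454275252288000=-0.00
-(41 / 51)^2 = -1681 / 2601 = -0.65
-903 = -903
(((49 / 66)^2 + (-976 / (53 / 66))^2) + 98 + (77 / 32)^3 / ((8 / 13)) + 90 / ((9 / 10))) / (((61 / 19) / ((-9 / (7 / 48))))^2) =34642765529025593408001 / 63458940396544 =545908351.33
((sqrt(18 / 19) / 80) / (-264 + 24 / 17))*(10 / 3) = -17*sqrt(38) / 678528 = -0.00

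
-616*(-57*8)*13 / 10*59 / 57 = 1889888 / 5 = 377977.60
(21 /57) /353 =7 /6707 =0.00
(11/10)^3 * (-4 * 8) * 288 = -1533312/125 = -12266.50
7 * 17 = 119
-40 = -40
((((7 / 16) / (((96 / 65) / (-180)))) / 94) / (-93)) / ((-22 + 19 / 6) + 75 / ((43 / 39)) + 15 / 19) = 5576025 / 45691333504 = 0.00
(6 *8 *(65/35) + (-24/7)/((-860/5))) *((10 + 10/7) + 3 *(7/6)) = 400653/301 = 1331.07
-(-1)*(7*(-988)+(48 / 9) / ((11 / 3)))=-76060 / 11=-6914.55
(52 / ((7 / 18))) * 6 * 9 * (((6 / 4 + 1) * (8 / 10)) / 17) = 101088 / 119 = 849.48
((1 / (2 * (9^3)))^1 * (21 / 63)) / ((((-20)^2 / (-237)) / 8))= -79 / 72900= -0.00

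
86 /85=1.01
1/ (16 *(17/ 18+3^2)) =9/ 1432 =0.01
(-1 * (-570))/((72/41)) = 3895/12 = 324.58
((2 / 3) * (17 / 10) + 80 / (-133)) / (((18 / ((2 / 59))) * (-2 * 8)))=-1061 / 16949520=-0.00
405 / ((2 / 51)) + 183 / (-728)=7518237 / 728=10327.25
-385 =-385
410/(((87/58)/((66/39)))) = 18040/39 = 462.56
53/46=1.15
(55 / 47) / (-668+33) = -11 / 5969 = -0.00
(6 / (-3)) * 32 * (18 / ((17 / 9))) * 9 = -93312 / 17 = -5488.94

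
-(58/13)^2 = -3364/169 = -19.91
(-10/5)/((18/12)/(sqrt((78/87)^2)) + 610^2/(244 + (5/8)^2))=-1626664/1239709567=-0.00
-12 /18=-2 /3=-0.67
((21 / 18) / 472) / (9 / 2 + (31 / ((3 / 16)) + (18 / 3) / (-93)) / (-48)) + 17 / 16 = 338755 / 318128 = 1.06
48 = 48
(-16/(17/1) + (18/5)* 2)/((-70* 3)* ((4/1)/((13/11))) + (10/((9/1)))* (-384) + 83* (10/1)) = -10374/509575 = -0.02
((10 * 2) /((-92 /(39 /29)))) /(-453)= 0.00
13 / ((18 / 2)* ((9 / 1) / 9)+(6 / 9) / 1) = 1.34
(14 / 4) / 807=7 / 1614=0.00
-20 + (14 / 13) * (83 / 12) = -979 / 78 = -12.55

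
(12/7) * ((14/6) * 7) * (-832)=-23296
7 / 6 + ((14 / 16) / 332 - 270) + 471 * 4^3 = 238045349 / 7968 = 29875.17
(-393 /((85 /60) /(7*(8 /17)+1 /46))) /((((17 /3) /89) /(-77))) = 125703770346 /112999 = 1112432.59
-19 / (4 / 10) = -95 / 2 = -47.50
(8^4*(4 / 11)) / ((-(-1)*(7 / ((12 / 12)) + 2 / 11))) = 16384 / 79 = 207.39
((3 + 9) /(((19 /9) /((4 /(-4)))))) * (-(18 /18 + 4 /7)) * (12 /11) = 1296 /133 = 9.74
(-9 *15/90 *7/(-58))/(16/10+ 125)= 35/24476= 0.00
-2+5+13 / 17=64 / 17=3.76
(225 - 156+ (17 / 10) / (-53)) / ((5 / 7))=255871 / 2650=96.56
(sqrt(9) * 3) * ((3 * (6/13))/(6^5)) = 1/624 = 0.00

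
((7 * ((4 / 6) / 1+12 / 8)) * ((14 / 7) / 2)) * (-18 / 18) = -91 / 6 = -15.17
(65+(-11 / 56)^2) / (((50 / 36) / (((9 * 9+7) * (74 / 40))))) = 747109143 / 98000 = 7623.56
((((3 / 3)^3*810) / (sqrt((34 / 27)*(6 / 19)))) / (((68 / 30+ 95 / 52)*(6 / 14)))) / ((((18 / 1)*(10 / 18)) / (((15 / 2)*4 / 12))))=552825*sqrt(323) / 54281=183.04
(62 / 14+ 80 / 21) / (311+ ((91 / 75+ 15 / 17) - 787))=-73525 / 4229596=-0.02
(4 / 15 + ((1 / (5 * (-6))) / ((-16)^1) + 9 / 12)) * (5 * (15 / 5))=489 / 32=15.28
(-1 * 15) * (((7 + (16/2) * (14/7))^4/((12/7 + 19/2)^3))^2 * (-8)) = 70757445944251153920/14976071831449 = 4724699.96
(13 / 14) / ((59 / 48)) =312 / 413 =0.76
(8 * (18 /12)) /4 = 3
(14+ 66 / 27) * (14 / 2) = 1036 / 9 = 115.11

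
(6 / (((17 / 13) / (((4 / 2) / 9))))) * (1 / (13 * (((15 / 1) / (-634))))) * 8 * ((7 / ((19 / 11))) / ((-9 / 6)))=71.65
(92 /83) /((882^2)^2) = 23 /12557189307852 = 0.00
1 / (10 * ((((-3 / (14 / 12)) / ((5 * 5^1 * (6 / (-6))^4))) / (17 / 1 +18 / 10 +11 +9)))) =-679 / 18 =-37.72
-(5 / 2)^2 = -6.25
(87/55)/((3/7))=3.69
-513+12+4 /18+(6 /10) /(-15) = -112684 /225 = -500.82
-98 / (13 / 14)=-1372 / 13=-105.54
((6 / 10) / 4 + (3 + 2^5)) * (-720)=-25308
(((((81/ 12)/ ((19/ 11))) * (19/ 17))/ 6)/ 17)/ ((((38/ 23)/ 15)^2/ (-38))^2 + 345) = 1402528111875/ 11300126499863528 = 0.00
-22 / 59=-0.37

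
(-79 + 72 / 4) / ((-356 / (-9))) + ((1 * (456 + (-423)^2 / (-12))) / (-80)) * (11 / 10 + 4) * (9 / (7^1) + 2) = 6033055743 / 1993600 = 3026.21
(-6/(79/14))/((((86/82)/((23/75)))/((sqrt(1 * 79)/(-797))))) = 26404 * sqrt(79)/67685225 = 0.00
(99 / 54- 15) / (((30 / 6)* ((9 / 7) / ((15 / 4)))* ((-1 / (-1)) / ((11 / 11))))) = -553 / 72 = -7.68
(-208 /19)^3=-8998912 /6859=-1311.99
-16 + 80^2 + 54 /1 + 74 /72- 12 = 231373 /36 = 6427.03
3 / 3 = 1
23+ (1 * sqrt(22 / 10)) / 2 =sqrt(55) / 10+ 23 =23.74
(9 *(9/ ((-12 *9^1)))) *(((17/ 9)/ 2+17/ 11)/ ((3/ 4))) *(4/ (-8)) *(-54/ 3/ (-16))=493/ 352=1.40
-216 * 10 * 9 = -19440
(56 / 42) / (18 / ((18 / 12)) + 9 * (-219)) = -4 / 5877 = -0.00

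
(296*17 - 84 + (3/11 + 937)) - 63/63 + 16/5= 323811/55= 5887.47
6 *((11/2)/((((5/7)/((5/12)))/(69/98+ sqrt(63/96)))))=759/56+ 77 *sqrt(42)/32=29.15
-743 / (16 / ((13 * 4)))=-9659 / 4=-2414.75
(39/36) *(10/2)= 65/12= 5.42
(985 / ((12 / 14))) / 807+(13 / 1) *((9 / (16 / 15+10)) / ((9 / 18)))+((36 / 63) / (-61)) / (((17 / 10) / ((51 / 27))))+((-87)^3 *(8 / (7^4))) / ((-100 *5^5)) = 34588571654614717 / 1532828787656250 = 22.57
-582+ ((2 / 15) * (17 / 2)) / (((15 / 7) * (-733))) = -95986469 / 164925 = -582.00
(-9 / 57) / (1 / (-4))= 12 / 19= 0.63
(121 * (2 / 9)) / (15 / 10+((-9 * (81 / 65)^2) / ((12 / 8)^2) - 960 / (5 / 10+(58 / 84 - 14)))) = 550078100 / 1436780727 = 0.38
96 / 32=3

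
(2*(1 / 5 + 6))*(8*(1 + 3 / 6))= 148.80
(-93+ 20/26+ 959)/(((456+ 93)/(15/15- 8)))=-8764/793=-11.05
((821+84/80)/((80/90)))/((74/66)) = 4882977/5920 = 824.83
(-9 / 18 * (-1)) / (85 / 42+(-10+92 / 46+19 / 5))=-0.23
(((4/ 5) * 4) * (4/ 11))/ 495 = 64/ 27225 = 0.00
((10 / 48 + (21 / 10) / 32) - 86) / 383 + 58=21243143 / 367680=57.78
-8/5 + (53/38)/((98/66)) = -6151/9310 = -0.66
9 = 9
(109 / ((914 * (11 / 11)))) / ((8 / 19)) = 2071 / 7312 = 0.28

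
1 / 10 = 0.10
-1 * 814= -814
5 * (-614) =-3070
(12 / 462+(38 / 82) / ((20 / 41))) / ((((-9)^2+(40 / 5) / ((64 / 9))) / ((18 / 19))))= 6012 / 533995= 0.01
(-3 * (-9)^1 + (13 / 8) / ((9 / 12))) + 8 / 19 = 3373 / 114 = 29.59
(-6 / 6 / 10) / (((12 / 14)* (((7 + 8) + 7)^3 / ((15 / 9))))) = -7 / 383328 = -0.00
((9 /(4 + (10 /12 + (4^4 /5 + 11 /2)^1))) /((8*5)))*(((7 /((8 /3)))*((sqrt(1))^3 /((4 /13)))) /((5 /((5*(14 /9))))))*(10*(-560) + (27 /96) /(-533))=-42121501569 /155004928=-271.74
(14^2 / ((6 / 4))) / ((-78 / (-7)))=1372 / 117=11.73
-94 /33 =-2.85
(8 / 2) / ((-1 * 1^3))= -4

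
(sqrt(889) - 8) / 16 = -1 / 2 + sqrt(889) / 16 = 1.36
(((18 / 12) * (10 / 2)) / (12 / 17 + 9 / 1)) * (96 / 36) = 68 / 33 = 2.06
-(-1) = 1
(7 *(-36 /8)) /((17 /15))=-945 /34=-27.79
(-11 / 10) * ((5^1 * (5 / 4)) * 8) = -55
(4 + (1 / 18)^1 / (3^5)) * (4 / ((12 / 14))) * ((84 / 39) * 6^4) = 54870592 / 1053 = 52108.82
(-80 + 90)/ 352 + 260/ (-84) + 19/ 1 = 58889/ 3696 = 15.93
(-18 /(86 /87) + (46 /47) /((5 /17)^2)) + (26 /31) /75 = -32347073 /4698825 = -6.88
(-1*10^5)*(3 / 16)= -18750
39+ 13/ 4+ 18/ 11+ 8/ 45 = 87247/ 1980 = 44.06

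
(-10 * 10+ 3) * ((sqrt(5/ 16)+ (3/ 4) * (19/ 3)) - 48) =16781/ 4 - 97 * sqrt(5)/ 4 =4141.03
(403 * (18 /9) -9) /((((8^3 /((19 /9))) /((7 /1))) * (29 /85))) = 9010085 /133632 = 67.42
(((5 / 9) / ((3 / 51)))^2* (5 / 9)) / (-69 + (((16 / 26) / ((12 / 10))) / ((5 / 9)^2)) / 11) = -25829375 / 35886483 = -0.72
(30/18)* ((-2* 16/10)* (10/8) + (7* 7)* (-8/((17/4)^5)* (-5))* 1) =-18361940/4259571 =-4.31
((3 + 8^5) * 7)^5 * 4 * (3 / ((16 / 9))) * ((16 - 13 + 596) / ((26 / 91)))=8989536695937852718629355000000.00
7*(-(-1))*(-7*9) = -441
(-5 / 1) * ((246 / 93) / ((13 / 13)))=-410 / 31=-13.23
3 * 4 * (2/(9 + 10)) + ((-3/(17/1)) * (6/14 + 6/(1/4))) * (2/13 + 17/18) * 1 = -204075/58786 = -3.47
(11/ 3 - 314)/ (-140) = 133/ 60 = 2.22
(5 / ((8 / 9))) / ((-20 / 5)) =-45 / 32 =-1.41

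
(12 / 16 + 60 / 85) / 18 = 11 / 136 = 0.08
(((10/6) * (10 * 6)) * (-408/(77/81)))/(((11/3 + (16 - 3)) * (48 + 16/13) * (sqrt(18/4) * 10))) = -53703 * sqrt(2)/30800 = -2.47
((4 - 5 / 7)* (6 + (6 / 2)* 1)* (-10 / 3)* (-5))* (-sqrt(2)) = -3450* sqrt(2) / 7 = -697.01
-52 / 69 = -0.75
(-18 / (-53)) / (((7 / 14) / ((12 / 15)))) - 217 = -216.46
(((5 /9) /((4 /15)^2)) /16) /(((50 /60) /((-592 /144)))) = -2.41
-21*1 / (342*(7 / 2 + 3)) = -7 / 741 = -0.01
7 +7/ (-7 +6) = 0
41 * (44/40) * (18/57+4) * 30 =110946/19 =5839.26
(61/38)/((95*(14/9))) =549/50540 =0.01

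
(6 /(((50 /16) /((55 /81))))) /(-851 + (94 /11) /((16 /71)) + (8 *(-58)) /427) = -6613376 /4130069715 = -0.00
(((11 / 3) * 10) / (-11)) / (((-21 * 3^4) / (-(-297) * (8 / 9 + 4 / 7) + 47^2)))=184990 / 35721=5.18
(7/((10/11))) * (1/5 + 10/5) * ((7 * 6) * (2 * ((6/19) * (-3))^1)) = -1348.07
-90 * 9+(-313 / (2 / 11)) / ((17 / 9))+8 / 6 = -175445 / 102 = -1720.05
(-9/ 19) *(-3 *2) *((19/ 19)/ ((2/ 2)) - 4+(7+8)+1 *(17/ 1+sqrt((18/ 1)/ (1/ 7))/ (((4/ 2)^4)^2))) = 81 *sqrt(14)/ 2432+1566/ 19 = 82.55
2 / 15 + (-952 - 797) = -26233 / 15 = -1748.87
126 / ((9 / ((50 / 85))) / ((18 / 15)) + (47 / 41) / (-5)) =103320 / 10267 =10.06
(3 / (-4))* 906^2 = -615627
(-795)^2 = 632025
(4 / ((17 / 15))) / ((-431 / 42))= -2520 / 7327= -0.34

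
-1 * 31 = -31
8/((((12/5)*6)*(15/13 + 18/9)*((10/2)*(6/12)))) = 0.07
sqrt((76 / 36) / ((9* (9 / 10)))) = sqrt(190) / 27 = 0.51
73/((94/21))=1533/94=16.31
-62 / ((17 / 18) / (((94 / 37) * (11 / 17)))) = -1153944 / 10693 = -107.92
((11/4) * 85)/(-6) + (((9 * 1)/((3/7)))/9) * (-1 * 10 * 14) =-2925/8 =-365.62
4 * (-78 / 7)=-312 / 7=-44.57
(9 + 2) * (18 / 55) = 18 / 5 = 3.60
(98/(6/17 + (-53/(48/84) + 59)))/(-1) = 6664/2271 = 2.93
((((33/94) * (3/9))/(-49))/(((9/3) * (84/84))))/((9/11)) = -121/124362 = -0.00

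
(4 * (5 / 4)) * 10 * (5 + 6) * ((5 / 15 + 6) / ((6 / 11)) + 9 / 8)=252175 / 36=7004.86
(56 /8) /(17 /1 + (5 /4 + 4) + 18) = 4 /23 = 0.17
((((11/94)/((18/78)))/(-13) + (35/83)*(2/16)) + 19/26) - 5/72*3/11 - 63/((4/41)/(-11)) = 47554836283/6694116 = 7103.98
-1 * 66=-66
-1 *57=-57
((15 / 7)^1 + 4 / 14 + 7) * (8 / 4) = 132 / 7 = 18.86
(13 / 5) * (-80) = -208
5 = 5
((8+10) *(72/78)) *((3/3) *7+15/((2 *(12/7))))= 189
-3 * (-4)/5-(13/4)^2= -653/80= -8.16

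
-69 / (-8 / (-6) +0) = -207 / 4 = -51.75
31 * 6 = 186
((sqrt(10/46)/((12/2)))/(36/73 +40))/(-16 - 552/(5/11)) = -365 * sqrt(115)/2509573056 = -0.00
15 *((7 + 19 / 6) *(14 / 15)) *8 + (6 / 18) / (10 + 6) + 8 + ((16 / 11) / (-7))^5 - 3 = 49531426511727 / 43308546512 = 1143.69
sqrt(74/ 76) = sqrt(1406)/ 38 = 0.99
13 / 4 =3.25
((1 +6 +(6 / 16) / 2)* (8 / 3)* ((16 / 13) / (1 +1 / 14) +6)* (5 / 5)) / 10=16031 / 1170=13.70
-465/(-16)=465/16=29.06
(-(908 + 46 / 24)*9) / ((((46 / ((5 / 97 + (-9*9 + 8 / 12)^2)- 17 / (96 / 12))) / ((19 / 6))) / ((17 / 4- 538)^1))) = 19956785710623125 / 10280448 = 1941236968.53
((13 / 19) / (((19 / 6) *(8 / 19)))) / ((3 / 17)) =221 / 76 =2.91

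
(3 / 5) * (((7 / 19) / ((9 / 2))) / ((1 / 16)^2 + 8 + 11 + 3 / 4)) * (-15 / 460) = -896 / 11049545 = -0.00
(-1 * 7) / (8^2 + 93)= -7 / 157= -0.04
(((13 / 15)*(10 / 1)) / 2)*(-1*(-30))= 130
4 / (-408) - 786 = -80173 / 102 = -786.01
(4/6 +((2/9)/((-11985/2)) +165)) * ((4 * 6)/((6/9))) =71478524/11985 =5964.00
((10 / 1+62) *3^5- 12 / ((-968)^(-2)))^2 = 126040858611264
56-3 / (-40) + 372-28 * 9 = 7043 / 40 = 176.08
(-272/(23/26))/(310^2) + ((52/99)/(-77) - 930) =-3917461890614/4212279225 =-930.01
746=746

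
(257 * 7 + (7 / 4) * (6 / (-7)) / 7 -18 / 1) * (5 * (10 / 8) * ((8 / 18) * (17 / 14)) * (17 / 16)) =180126475 / 28224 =6382.03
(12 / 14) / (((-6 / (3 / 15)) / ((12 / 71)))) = -12 / 2485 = -0.00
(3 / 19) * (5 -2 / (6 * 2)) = 29 / 38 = 0.76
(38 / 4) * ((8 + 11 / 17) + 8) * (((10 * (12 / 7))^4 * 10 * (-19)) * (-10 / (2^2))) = 264806496000000 / 40817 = 6487652105.74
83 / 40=2.08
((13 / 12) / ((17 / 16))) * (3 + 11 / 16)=767 / 204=3.76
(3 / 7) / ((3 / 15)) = 15 / 7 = 2.14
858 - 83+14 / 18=6982 / 9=775.78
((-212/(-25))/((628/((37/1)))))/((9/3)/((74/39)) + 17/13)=1886482/10907575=0.17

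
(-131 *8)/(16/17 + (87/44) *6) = -391952/4789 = -81.84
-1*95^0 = -1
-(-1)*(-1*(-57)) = 57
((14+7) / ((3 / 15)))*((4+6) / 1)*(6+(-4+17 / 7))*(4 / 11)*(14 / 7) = 37200 / 11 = 3381.82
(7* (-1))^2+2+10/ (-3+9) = 158/ 3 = 52.67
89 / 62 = 1.44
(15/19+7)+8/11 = 1780/209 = 8.52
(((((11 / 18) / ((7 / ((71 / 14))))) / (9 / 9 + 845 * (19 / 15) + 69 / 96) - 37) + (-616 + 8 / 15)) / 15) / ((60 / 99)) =-542906694341 / 7564399500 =-71.77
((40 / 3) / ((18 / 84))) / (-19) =-560 / 171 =-3.27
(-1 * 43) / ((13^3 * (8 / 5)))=-215 / 17576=-0.01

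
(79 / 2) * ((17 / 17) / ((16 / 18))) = 44.44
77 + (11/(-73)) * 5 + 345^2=8694391/73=119101.25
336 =336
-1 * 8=-8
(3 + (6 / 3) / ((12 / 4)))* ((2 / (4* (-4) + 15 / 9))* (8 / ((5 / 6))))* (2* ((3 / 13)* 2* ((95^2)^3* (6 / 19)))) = -588321122400000 / 559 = -1052452812880.14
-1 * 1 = -1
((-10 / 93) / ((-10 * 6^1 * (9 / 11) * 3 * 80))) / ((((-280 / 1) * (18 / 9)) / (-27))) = 11 / 24998400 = 0.00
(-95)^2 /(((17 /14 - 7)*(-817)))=6650 /3483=1.91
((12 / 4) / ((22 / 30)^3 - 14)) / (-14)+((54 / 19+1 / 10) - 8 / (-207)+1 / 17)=328315115564 / 107456659065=3.06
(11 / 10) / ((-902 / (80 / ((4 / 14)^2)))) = -49 / 41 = -1.20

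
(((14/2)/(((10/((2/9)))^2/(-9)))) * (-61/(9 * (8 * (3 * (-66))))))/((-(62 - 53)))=427/28868400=0.00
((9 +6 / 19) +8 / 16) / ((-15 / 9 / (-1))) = 1119 / 190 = 5.89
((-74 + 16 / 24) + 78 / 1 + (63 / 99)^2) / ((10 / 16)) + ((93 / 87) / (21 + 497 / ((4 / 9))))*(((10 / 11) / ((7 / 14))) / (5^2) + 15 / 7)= 146536948 / 18053805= 8.12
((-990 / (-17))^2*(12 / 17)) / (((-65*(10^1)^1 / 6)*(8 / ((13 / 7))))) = -176418 / 34391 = -5.13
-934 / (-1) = 934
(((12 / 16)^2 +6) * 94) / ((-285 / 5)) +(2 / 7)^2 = -79997 / 7448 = -10.74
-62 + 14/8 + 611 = 2203/4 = 550.75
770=770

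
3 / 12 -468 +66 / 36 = -5591 / 12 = -465.92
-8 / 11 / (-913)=8 / 10043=0.00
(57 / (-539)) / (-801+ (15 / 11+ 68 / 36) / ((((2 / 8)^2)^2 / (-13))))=513 / 56394835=0.00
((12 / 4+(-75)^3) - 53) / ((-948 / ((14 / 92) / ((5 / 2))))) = 590695 / 21804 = 27.09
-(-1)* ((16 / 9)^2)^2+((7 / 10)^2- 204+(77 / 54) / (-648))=-507883019 / 2624400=-193.52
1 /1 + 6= 7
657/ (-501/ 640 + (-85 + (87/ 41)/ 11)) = -7.68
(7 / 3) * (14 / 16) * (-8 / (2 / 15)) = -245 / 2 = -122.50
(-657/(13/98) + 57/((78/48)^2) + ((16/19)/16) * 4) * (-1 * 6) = 95000124/3211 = 29585.84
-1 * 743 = -743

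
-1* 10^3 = -1000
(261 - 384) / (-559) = 123 / 559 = 0.22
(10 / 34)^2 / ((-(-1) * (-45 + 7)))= -0.00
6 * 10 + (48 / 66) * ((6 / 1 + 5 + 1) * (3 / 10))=62.62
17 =17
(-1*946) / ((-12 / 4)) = 946 / 3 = 315.33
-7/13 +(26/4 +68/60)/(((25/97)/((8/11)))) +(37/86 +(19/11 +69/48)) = 907460413/36894000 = 24.60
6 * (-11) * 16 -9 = -1065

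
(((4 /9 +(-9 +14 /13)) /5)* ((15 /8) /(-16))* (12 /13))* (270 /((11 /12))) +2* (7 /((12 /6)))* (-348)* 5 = -90216105 /7436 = -12132.34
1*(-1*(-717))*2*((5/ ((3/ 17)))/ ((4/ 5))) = 101575/ 2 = 50787.50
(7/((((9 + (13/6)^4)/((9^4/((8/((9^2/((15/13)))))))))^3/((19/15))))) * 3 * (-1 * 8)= -55248200138679050084939727552/40678803994140625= -1358156944502.03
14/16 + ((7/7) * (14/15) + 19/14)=2659/840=3.17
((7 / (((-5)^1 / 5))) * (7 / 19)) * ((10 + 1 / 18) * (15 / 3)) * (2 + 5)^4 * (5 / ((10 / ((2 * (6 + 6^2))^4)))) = -147248697798720 / 19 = -7749931463090.53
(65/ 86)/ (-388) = -65/ 33368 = -0.00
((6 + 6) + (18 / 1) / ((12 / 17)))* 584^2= 12789600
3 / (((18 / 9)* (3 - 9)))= -1 / 4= -0.25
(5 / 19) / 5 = 1 / 19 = 0.05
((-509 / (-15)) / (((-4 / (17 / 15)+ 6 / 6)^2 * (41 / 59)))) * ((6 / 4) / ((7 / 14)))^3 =206.07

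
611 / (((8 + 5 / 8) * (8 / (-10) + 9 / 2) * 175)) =9776 / 89355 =0.11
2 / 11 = 0.18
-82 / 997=-0.08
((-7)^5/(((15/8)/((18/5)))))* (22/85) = -17748192/2125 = -8352.09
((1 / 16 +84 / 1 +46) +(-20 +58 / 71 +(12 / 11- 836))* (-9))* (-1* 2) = -97679885 / 6248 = -15633.78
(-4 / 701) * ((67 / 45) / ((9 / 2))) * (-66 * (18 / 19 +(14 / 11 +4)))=278720 / 359613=0.78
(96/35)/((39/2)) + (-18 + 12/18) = -23468/1365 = -17.19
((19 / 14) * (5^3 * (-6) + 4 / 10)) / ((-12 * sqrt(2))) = 17803 * sqrt(2) / 420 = 59.95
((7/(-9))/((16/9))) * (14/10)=-49/80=-0.61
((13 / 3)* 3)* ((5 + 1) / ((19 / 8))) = 624 / 19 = 32.84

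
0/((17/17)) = 0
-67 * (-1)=67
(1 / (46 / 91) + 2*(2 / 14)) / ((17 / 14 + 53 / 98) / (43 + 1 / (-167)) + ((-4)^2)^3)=9159885 / 16572294443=0.00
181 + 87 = 268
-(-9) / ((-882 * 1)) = -1 / 98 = -0.01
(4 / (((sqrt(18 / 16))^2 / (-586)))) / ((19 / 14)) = -262528 / 171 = -1535.25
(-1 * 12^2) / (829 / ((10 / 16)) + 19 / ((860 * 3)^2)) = -958521600 / 8829048979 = -0.11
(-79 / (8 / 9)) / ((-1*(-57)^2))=79 / 2888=0.03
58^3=195112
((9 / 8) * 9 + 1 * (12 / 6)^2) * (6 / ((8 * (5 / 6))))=1017 / 80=12.71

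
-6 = -6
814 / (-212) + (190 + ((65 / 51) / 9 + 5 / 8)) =36378983 / 194616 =186.93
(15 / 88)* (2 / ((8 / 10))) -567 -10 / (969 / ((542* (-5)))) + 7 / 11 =-537.97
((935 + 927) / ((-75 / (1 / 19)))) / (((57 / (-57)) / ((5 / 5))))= 98 / 75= 1.31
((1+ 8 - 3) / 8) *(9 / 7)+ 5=167 / 28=5.96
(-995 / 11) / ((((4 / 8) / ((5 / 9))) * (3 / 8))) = -79600 / 297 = -268.01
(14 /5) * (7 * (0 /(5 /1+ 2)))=0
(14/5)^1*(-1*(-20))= 56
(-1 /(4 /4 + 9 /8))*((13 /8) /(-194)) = 13 /3298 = 0.00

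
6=6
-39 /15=-13 /5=-2.60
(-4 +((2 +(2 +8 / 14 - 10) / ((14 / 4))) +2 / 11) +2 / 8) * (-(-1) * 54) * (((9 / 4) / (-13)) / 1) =1933551 / 56056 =34.49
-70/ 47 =-1.49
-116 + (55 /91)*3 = -10391 /91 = -114.19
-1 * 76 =-76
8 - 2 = 6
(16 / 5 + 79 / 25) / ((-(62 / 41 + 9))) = -6519 / 10775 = -0.61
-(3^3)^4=-531441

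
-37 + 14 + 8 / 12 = -67 / 3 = -22.33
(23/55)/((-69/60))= -4/11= -0.36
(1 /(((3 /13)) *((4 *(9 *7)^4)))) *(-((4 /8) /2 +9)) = -481 /756142128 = -0.00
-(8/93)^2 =-64/8649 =-0.01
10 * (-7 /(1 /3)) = -210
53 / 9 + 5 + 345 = 3203 / 9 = 355.89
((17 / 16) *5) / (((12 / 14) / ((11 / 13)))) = 6545 / 1248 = 5.24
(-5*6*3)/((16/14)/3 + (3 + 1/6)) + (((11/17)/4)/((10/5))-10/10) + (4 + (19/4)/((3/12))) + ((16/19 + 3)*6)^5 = 326659663196147685/50175670136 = 6510319.89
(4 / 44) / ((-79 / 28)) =-28 / 869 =-0.03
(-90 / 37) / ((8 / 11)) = -495 / 148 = -3.34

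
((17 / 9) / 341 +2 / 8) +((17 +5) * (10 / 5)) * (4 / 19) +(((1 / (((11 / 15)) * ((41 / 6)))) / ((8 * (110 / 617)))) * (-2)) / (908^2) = 825536374797803 / 86727877828416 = 9.52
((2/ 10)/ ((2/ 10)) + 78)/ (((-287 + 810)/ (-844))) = -66676/ 523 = -127.49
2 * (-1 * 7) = -14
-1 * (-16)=16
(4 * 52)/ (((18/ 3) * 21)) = 1.65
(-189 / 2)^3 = -6751269 / 8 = -843908.62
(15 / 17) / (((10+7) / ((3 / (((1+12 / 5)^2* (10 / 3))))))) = 675 / 167042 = 0.00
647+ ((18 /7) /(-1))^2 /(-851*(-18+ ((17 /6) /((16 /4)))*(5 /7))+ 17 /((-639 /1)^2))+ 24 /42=1543105523814207 /2382910050325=647.57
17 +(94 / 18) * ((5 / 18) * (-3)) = 683 / 54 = 12.65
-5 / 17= -0.29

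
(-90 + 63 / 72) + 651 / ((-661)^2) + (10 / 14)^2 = -15177069585 / 171273032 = -88.61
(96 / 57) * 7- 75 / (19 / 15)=-901 / 19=-47.42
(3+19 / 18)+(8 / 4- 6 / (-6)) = 127 / 18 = 7.06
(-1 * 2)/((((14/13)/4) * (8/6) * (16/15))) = -585/112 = -5.22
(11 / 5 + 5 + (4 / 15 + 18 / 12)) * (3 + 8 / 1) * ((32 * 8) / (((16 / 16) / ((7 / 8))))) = 331408 / 15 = 22093.87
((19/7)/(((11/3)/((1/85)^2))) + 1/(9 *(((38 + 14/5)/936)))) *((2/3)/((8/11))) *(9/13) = 4254421/2629900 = 1.62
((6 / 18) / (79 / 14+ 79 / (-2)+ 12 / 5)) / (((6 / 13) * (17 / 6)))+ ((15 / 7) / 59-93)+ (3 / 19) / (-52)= -2130246387181 / 22912078644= -92.97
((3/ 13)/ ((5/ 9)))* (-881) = -23787/ 65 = -365.95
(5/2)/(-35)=-1/14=-0.07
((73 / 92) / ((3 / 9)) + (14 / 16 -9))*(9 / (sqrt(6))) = -3171*sqrt(6) / 368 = -21.11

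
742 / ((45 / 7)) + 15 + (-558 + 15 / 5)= -19106 / 45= -424.58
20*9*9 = 1620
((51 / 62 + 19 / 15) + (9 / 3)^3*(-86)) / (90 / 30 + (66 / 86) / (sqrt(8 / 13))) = -15956995732 / 18440505 + 1020505541*sqrt(26) / 18440505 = -583.14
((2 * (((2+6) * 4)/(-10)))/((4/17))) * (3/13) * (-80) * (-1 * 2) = -13056/13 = -1004.31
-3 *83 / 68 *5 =-1245 / 68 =-18.31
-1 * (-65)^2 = -4225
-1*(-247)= 247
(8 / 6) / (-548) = -1 / 411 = -0.00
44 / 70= 22 / 35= 0.63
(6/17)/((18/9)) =0.18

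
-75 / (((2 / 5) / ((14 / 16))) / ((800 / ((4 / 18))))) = -590625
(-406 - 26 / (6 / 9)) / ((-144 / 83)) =256.49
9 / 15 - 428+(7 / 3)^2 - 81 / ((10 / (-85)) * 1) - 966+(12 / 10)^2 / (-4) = -314917 / 450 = -699.82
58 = 58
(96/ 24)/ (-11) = -4/ 11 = -0.36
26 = 26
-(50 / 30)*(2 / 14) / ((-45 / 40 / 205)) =8200 / 189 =43.39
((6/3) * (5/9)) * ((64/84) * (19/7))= 3040/1323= 2.30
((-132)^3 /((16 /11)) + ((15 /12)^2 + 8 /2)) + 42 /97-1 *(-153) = -2453819095 /1552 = -1581069.00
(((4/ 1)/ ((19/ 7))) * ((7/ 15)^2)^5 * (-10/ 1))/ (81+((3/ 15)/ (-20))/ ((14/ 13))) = -885842380864/ 9938467991953125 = -0.00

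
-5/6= -0.83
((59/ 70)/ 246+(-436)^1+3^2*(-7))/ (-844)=8592721/ 14533680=0.59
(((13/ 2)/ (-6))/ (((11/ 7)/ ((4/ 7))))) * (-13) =169/ 33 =5.12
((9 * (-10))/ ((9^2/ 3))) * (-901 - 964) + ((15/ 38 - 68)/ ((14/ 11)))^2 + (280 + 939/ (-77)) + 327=12852939439/ 1334256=9633.04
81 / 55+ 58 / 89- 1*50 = -234351 / 4895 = -47.88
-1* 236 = -236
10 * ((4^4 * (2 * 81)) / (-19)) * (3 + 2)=-2073600 / 19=-109136.84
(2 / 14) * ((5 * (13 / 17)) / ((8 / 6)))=195 / 476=0.41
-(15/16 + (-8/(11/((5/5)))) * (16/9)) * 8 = 563/198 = 2.84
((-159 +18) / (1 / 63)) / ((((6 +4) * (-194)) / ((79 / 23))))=701757 / 44620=15.73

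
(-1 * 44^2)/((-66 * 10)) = 44/15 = 2.93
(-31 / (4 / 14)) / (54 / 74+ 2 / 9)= -72261 / 634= -113.98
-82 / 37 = -2.22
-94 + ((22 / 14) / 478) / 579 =-182109385 / 1937334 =-94.00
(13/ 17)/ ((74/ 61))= 793/ 1258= 0.63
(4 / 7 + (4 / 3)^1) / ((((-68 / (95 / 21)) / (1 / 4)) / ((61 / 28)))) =-28975 / 419832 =-0.07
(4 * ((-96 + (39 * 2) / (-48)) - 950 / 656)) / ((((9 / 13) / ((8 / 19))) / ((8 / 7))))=-275.45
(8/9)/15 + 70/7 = 1358/135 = 10.06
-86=-86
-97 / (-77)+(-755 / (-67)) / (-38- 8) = 240819 / 237314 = 1.01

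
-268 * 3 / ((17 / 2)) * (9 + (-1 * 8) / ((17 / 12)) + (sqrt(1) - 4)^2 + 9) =-583704 / 289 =-2019.74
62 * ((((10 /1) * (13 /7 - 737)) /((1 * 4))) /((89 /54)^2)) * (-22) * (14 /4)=3229993.67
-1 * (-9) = 9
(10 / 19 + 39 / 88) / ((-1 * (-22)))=1621 / 36784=0.04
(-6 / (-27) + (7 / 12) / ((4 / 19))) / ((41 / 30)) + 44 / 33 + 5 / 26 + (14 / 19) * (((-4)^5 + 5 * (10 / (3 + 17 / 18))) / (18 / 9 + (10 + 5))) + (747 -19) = 201796099079 / 293358936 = 687.88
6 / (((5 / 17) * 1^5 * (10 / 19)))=969 / 25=38.76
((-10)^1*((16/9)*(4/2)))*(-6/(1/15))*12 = 38400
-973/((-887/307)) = 298711/887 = 336.77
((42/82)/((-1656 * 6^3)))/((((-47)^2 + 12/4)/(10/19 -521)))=9889/29350626048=0.00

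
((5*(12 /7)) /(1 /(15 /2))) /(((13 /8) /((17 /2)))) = 30600 /91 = 336.26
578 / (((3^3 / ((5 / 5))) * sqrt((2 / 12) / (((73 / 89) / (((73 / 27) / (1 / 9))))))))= 578 * sqrt(178) / 801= 9.63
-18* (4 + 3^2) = -234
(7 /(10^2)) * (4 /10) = 0.03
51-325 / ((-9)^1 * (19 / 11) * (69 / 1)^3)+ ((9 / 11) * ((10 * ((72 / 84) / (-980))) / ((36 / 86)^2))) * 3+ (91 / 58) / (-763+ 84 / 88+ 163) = 238905068096922751 / 4695929241088932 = 50.87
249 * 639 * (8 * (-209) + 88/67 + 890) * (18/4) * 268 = -149804279388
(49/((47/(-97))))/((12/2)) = -16.85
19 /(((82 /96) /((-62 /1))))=-56544 /41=-1379.12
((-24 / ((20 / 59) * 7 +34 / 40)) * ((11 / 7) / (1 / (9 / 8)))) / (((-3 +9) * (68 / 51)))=-87615 / 53242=-1.65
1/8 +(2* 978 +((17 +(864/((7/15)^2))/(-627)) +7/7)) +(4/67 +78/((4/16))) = 12514537395/5489176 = 2279.86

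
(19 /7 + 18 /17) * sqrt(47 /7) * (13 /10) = 5837 * sqrt(329) /8330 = 12.71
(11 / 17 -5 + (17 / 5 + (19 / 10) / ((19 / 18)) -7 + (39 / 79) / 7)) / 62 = -142952 / 1457155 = -0.10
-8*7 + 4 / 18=-55.78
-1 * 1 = -1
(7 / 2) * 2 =7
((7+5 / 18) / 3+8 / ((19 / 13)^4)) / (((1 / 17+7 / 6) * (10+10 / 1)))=499976851 / 2932222500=0.17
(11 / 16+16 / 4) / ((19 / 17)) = 1275 / 304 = 4.19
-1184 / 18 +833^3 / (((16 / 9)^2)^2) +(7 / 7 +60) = 34130882332265 / 589824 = 57866214.89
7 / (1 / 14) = 98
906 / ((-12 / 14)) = -1057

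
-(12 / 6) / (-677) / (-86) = -0.00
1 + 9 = 10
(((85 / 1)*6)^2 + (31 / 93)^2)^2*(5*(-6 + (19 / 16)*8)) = 191793612213035 / 162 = 1183911186500.22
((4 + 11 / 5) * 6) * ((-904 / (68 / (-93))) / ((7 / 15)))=11728044 / 119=98554.99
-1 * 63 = -63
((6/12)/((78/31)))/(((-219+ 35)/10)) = -0.01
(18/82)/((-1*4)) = -9/164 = -0.05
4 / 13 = 0.31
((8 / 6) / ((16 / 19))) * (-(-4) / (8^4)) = 19 / 12288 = 0.00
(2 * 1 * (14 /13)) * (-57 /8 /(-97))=399 /2522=0.16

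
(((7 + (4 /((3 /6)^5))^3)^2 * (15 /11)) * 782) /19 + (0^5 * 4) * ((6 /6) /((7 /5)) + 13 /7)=51589429970126130 /209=246839377847493.44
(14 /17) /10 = 7 /85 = 0.08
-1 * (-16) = 16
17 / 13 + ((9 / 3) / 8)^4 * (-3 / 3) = 68579 / 53248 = 1.29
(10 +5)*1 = 15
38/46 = 0.83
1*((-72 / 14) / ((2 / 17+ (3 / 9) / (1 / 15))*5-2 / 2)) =-306 / 1463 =-0.21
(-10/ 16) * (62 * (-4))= 155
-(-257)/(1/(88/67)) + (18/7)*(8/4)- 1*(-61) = 189333/469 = 403.70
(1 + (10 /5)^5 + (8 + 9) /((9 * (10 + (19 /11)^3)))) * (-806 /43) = -4846332920 /7805403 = -620.89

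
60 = 60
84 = 84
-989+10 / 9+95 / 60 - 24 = -36371 / 36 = -1010.31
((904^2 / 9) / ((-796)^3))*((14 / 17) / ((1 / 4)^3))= -0.01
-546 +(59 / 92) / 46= -2310613 / 4232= -545.99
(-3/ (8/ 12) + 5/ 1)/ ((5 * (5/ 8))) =4/ 25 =0.16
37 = 37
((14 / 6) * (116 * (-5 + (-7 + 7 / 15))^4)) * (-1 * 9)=-727344973292 / 16875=-43101924.34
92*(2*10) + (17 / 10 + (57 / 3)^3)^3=322927693084543 / 1000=322927693084.54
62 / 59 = 1.05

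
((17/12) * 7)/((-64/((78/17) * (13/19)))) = -1183/2432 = -0.49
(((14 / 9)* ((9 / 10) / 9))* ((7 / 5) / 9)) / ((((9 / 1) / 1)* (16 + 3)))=49 / 346275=0.00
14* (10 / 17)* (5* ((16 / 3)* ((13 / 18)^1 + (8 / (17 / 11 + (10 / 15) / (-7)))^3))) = 25555882090144 / 690251085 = 37024.04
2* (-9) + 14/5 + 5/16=-1191/80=-14.89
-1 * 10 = -10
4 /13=0.31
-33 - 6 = -39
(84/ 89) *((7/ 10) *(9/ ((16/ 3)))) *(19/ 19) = 3969/ 3560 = 1.11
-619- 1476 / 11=-8285 / 11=-753.18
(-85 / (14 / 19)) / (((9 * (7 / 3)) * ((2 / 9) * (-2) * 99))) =1615 / 12936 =0.12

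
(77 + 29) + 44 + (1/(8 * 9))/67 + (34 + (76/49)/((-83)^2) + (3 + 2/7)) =304975687057/1628394264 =187.29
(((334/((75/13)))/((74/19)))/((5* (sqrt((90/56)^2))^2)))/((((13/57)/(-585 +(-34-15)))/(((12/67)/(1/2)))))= -239728120576/209165625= -1146.12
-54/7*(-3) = 162/7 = 23.14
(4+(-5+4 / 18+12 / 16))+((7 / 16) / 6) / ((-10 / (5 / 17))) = -293 / 9792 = -0.03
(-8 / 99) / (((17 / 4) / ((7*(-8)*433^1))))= 775936 / 1683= 461.04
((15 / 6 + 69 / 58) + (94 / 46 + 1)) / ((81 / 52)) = 25948 / 6003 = 4.32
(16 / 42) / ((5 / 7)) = 8 / 15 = 0.53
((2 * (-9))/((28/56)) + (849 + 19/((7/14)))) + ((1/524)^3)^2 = 17616404831367704577/20700828238974976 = 851.00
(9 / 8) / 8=9 / 64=0.14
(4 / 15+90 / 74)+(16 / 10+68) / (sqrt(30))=823 / 555+58 * sqrt(30) / 25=14.19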